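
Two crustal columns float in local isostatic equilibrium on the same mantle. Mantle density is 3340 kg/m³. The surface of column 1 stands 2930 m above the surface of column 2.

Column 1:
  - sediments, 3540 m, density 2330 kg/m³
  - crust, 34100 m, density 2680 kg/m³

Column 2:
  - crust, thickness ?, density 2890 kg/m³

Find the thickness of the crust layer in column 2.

Take the compensation level at the base of the deeper column (depth z_c below the surface of column 1) and equate Σ ρ_i t_i down to z_c; mantle fills any gap and the z_c terms cancel.
Column 1: 3540×2330 + 34100×2680 + (z_c − 37640)×3340
Column 2: 2930×0 + x×2890 + (z_c − 2930 − 0 − x)×3340
The z_c×3340 term appears on both sides and cancels. Collect the known terms of each column as K = Σ(ρt)_known − 3340 × (depth of known layers): K_1 = 99636200 − 3340×37640 = −26081400; K_2 = 0 − 3340×(2930 + 0) = −9786200.
Balance: K_1 = K_2 − x×(3340 − 2890), so x = (K_2 − K_1)/(3340 − 2890) = 16295200/450 = 36200 m.

36200 m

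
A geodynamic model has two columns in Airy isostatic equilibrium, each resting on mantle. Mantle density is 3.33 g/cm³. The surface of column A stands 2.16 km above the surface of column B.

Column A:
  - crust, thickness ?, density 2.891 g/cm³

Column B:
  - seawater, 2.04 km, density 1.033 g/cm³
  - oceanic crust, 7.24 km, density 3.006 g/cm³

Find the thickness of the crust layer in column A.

32.4 km

Take the compensation level at the base of the deeper column (depth z_c below the surface of column A) and equate Σ ρ_i t_i down to z_c; mantle fills any gap and the z_c terms cancel.
Column A: x×2.891 + (z_c − 0 − x)×3.33
Column B: 2.16×0 + 2.04×1.033 + 7.24×3.006 + (z_c − 2.16 − 9.28)×3.33
The z_c×3.33 term appears on both sides and cancels. Collect the known terms of each column as K = Σ(ρt)_known − 3.33 × (depth of known layers): K_A = 0 − 3.33×0 = 0; K_B = 23.87076 − 3.33×(2.16 + 9.28) = −14.22444.
Balance: K_A − x×(3.33 − 2.891) = K_B, so x = (K_A − K_B)/(3.33 − 2.891) = 14.2244/0.439 = 32.4 km.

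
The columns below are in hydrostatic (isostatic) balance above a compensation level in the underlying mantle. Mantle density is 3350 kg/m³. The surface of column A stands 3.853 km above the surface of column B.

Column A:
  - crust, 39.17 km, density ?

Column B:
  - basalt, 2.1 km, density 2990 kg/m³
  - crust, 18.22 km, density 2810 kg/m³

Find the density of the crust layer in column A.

Take the compensation level at the base of the deeper column (depth z_c below the surface of column A) and equate Σ ρ_i t_i down to z_c; mantle fills any gap and the z_c terms cancel.
Column A: 39.17×ρ + (z_c − 39.17)×3350
Column B: 3.853×0 + 2.1×2990 + 18.22×2810 + (z_c − 3.853 − 20.32)×3350
The z_c×3350 term appears on both sides and cancels. Collect the known terms of each column as K = Σ(ρt)_known − 3350 × (depth of known layers): K_A = 0 − 3350×39.17 = −131219.5; K_B = 57477.2 − 3350×(3.853 + 20.32) = −23502.35.
Balance: K_A + 39.17×ρ = K_B, so ρ = (K_B − K_A)/39.17 = 107717/39.17 = 2750 kg/m³.

2750 kg/m³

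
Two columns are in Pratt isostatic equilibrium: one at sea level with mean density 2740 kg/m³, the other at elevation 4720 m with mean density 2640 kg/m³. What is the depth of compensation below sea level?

125000 m

ρ_ref D = ρ (D + h) → D (ρ_ref − ρ) = ρ h.
D = ρ h/(ρ_ref − ρ) = 2640 × 4720 m/(2740 − 2640) = 125000 m.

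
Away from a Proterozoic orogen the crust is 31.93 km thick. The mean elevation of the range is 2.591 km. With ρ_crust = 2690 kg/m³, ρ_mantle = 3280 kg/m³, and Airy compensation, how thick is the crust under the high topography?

Root depth r = h ρ_c / (ρ_m − ρ_c) = 2.591 km × 2690 / 590 = 11.81 km.
Total thickness = T + h + r = 31.93 km + 2.591 km + 11.81 km = 46.3 km.

46.3 km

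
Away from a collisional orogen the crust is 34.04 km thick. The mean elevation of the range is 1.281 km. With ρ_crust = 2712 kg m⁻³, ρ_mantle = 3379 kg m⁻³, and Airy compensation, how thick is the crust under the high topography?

40.5 km

Root depth r = h ρ_c / (ρ_m − ρ_c) = 1.281 km × 2712 / 667 = 5.209 km.
Total thickness = T + h + r = 34.04 km + 1.281 km + 5.209 km = 40.5 km.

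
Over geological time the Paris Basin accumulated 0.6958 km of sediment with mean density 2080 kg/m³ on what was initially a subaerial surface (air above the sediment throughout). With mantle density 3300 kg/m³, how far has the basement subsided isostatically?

Subaerial load: s = t ρ_sed / ρ_m = 0.6958 km × 2080/3300 = 0.439 km.

0.439 km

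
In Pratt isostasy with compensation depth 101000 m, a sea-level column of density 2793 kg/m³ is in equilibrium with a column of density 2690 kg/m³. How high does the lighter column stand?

ρ_ref D = ρ (D + h) → h = D (ρ_ref − ρ)/ρ.
h = 101000 m × (2793 − 2690)/2690 = 3870 m.

3870 m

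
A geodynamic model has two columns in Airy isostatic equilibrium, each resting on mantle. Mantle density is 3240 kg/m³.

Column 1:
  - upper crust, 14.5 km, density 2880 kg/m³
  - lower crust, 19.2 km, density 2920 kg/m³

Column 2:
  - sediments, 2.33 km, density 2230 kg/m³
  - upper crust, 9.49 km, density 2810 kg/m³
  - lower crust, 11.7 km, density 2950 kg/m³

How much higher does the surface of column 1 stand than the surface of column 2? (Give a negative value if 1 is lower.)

0.474 km

For any compensation level in the mantle, the mantle terms cancel and isostasy reduces to e = (Σt_1 − Σt_2) − (Σ(ρt)_1 − Σ(ρt)_2) / ρ_m.
Σt_1 = 33.7 km; Σt_2 = 23.52 km; Σ(ρt)_1 = 97824; Σ(ρt)_2 = 66377.8 (in km·kg/m³).
e = (33.7 − 23.52) − (97824 − 66377.8) / 3240 = 0.474 km.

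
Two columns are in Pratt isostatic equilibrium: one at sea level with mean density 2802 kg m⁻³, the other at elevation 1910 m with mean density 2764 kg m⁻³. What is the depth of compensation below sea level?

ρ_ref D = ρ (D + h) → D (ρ_ref − ρ) = ρ h.
D = ρ h/(ρ_ref − ρ) = 2764 × 1910 m/(2802 − 2764) = 139000 m.

139000 m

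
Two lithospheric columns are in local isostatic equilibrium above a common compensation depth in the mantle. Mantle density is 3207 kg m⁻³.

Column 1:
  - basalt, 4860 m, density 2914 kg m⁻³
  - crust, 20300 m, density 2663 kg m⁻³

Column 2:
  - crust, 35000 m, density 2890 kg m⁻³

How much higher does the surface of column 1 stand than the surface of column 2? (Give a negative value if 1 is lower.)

428 m

For any compensation level in the mantle, the mantle terms cancel and isostasy reduces to e = (Σt_1 − Σt_2) − (Σ(ρt)_1 − Σ(ρt)_2) / ρ_m.
Σt_1 = 25160 m; Σt_2 = 35000 m; Σ(ρt)_1 = 68220940; Σ(ρt)_2 = 101150000 (in m·kg m⁻³).
e = (25160 − 35000) − (68220940 − 101150000) / 3207 = 428 m.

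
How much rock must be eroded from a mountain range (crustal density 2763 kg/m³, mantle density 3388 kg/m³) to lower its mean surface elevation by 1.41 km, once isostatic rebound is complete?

7.64 km

Net drop Δ = e − u = e − e ρ_c/ρ_m = e (ρ_m − ρ_c)/ρ_m.
e = Δ ρ_m/(ρ_m − ρ_c) = 1.41 km × 3388/625 = 7.64 km.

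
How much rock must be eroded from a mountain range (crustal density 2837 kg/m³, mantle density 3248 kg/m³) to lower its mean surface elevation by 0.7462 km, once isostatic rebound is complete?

Net drop Δ = e − u = e − e ρ_c/ρ_m = e (ρ_m − ρ_c)/ρ_m.
e = Δ ρ_m/(ρ_m − ρ_c) = 0.7462 km × 3248/411 = 5.9 km.

5.9 km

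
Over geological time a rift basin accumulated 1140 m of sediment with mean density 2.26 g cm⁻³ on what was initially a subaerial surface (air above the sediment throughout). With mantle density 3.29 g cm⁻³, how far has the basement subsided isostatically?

Subaerial load: s = t ρ_sed / ρ_m = 1140 m × 2.26/3.29 = 783 m.

783 m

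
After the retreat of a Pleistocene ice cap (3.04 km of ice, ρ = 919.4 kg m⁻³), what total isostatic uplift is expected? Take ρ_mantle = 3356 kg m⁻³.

Removing the load lets mantle flow back in; uplift u satisfies ρ_ice t = ρ_m u.
u = t ρ_ice/ρ_m = 3.04 km × 919.4/3356 = 0.833 km.

0.833 km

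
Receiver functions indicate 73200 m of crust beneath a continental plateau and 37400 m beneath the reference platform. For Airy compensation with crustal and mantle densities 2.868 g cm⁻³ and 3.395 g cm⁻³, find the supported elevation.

5560 m

Excess crust Δ = 73200 m − 37400 m = 35800 m, split between elevation h and root r with h + r = Δ.
Airy balance ρ_c h = (ρ_m − ρ_c) r gives r = h ρ_c/(ρ_m − ρ_c), so h (1 + ρ_c/(ρ_m − ρ_c)) = Δ, i.e. h = Δ (ρ_m − ρ_c)/ρ_m.
h = 35800 m × 0.527/3.395 = 5560 m.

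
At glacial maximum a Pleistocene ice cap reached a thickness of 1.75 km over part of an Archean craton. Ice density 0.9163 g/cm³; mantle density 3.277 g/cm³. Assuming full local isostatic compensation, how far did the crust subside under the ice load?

0.489 km

In Airy isostatic equilibrium: the ice load ρ_ice t is balanced by mantle displaced below, ρ_m s.
s = t ρ_ice / ρ_m = 1.75 km × 0.9163/3.277 = 0.489 km.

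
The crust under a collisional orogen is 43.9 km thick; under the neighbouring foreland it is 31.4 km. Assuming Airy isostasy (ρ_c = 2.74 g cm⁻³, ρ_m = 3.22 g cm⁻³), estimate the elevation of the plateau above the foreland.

Excess crust Δ = 43.9 km − 31.4 km = 12.5 km, split between elevation h and root r with h + r = Δ.
Airy balance ρ_c h = (ρ_m − ρ_c) r gives r = h ρ_c/(ρ_m − ρ_c), so h (1 + ρ_c/(ρ_m − ρ_c)) = Δ, i.e. h = Δ (ρ_m − ρ_c)/ρ_m.
h = 12.5 km × 0.48/3.22 = 1.86 km.

1.86 km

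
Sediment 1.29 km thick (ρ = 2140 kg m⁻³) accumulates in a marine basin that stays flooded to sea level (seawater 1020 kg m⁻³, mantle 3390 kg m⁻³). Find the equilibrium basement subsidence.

0.61 km

Submarine loading: the sediment displaces seawater, and the subsidence is in turn flooded, so s (ρ_m − ρ_w) = t (ρ_sed − ρ_w).
s = 1.29 km × (2140 − 1020) / (3390 − 1020) = 0.61 km.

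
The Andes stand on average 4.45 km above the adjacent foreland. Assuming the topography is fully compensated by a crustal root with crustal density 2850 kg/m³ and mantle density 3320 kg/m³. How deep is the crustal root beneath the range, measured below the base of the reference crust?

Isostatic balance requires: the weight of the topography is balanced by the buoyancy of the root, ρ_c h = (ρ_m − ρ_c) r.
r = h · ρ_c / (ρ_m − ρ_c) = 4.45 km × 2850 / (3320 − 2850) = 27 km.

27 km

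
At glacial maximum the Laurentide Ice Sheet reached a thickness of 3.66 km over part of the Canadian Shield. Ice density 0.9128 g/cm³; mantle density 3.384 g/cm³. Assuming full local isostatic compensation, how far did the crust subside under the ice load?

Isostatic balance requires: the ice load ρ_ice t is balanced by mantle displaced below, ρ_m s.
s = t ρ_ice / ρ_m = 3.66 km × 0.9128/3.384 = 0.987 km.

0.987 km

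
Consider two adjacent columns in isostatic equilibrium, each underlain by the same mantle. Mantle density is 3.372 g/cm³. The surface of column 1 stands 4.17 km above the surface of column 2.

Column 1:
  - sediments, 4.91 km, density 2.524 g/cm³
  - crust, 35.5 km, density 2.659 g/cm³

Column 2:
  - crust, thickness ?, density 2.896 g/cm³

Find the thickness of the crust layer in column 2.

Take the compensation level at the base of the deeper column (depth z_c below the surface of column 1) and equate Σ ρ_i t_i down to z_c; mantle fills any gap and the z_c terms cancel.
Column 1: 4.91×2.524 + 35.5×2.659 + (z_c − 40.41)×3.372
Column 2: 4.17×0 + x×2.896 + (z_c − 4.17 − 0 − x)×3.372
The z_c×3.372 term appears on both sides and cancels. Collect the known terms of each column as K = Σ(ρt)_known − 3.372 × (depth of known layers): K_1 = 106.78734 − 3.372×40.41 = −29.47518; K_2 = 0 − 3.372×(4.17 + 0) = −14.06124.
Balance: K_1 = K_2 − x×(3.372 − 2.896), so x = (K_2 − K_1)/(3.372 − 2.896) = 15.4139/0.476 = 32.4 km.

32.4 km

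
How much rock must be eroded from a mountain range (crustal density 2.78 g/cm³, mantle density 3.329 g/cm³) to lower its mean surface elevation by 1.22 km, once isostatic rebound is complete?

Net drop Δ = e − u = e − e ρ_c/ρ_m = e (ρ_m − ρ_c)/ρ_m.
e = Δ ρ_m/(ρ_m − ρ_c) = 1.22 km × 3.329/0.549 = 7.4 km.

7.4 km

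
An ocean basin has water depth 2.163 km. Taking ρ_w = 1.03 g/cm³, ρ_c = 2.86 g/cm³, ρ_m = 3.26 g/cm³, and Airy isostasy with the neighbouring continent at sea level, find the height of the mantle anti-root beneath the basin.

By Archimedes' principle applied to the lithosphere: replacing crust with seawater at the top is compensated by replacing crust with mantle at the base: d (ρ_c − ρ_w) = a (ρ_m − ρ_c).
a = d (ρ_c − ρ_w)/(ρ_m − ρ_c) = 2.163 km × 1.83/0.4 = 9.9 km.

9.9 km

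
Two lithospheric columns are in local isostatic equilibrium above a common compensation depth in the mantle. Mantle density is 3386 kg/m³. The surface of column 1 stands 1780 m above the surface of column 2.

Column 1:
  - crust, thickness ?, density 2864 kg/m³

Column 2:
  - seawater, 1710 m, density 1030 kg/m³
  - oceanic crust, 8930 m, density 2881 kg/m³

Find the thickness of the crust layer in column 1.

27900 m

Take the compensation level at the base of the deeper column (depth z_c below the surface of column 1) and equate Σ ρ_i t_i down to z_c; mantle fills any gap and the z_c terms cancel.
Column 1: x×2864 + (z_c − 0 − x)×3386
Column 2: 1780×0 + 1710×1030 + 8930×2881 + (z_c − 1780 − 10640)×3386
The z_c×3386 term appears on both sides and cancels. Collect the known terms of each column as K = Σ(ρt)_known − 3386 × (depth of known layers): K_1 = 0 − 3386×0 = 0; K_2 = 27488630 − 3386×(1780 + 10640) = −14565490.
Balance: K_1 − x×(3386 − 2864) = K_2, so x = (K_1 − K_2)/(3386 − 2864) = 14565500/522 = 27900 m.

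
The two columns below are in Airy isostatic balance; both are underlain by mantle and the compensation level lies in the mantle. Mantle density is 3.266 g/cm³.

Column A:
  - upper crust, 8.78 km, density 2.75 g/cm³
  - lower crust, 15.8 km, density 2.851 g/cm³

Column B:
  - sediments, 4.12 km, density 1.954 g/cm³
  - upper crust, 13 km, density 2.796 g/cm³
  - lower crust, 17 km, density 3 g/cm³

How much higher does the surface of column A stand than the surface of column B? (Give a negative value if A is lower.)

−1.52 km

For any compensation level in the mantle, the mantle terms cancel and isostasy reduces to e = (Σt_A − Σt_B) − (Σ(ρt)_A − Σ(ρt)_B) / ρ_m.
Σt_A = 24.58 km; Σt_B = 34.12 km; Σ(ρt)_A = 69.1908; Σ(ρt)_B = 95.39848 (in km·g/cm³).
e = (24.58 − 34.12) − (69.1908 − 95.39848) / 3.266 = −1.52 km.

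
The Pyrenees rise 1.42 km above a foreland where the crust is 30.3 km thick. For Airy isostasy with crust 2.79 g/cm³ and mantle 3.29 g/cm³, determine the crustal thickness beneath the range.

Root depth r = h ρ_c / (ρ_m − ρ_c) = 1.42 km × 2.79 / 0.5 = 7.924 km.
Total thickness = T + h + r = 30.3 km + 1.42 km + 7.924 km = 39.6 km.

39.6 km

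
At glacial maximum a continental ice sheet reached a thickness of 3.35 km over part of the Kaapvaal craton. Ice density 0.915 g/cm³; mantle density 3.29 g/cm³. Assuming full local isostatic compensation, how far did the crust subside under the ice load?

0.932 km

Equating mass per unit area of the two columns: the ice load ρ_ice t is balanced by mantle displaced below, ρ_m s.
s = t ρ_ice / ρ_m = 3.35 km × 0.915/3.29 = 0.932 km.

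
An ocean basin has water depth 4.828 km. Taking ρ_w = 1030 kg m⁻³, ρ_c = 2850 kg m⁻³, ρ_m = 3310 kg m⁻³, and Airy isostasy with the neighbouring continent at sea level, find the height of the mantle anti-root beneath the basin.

By Archimedes' principle applied to the lithosphere: replacing crust with seawater at the top is compensated by replacing crust with mantle at the base: d (ρ_c − ρ_w) = a (ρ_m − ρ_c).
a = d (ρ_c − ρ_w)/(ρ_m − ρ_c) = 4.828 km × 1820/460 = 19.1 km.

19.1 km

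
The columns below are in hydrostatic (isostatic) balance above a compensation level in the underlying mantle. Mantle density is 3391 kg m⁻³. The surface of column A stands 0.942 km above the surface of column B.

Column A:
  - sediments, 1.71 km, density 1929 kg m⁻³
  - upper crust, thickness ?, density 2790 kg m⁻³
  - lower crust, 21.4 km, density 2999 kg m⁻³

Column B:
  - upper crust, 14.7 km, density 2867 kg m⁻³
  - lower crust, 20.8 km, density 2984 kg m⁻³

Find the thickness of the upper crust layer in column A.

Take the compensation level at the base of the deeper column (depth z_c below the surface of column A) and equate Σ ρ_i t_i down to z_c; mantle fills any gap and the z_c terms cancel.
Column A: 1.71×1929 + x×2790 + 21.4×2999 + (z_c − 23.11 − x)×3391
Column B: 0.942×0 + 14.7×2867 + 20.8×2984 + (z_c − 0.942 − 35.5)×3391
The z_c×3391 term appears on both sides and cancels. Collect the known terms of each column as K = Σ(ρt)_known − 3391 × (depth of known layers): K_A = 67477.19 − 3391×23.11 = −10888.82; K_B = 104212.1 − 3391×(0.942 + 35.5) = −19362.722.
Balance: K_A − x×(3391 − 2790) = K_B, so x = (K_A − K_B)/(3391 − 2790) = 8473.9/601 = 14.1 km.

14.1 km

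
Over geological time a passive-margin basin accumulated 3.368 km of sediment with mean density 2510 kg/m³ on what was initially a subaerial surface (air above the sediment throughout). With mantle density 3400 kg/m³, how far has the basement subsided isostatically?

Subaerial load: s = t ρ_sed / ρ_m = 3.368 km × 2510/3400 = 2.49 km.

2.49 km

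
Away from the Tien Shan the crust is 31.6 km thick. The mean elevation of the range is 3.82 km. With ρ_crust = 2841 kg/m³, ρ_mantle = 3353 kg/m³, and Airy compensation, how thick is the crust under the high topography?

Root depth r = h ρ_c / (ρ_m − ρ_c) = 3.82 km × 2841 / 512 = 21.2 km.
Total thickness = T + h + r = 31.6 km + 3.82 km + 21.2 km = 56.6 km.

56.6 km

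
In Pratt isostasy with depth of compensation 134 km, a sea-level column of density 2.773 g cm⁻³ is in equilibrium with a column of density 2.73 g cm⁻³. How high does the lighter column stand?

2.11 km

ρ_ref D = ρ (D + h) → h = D (ρ_ref − ρ)/ρ.
h = 134 km × (2.773 − 2.73)/2.73 = 2.11 km.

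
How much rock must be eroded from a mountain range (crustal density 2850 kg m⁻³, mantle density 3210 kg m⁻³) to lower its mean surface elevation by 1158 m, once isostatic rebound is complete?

Net drop Δ = e − u = e − e ρ_c/ρ_m = e (ρ_m − ρ_c)/ρ_m.
e = Δ ρ_m/(ρ_m − ρ_c) = 1158 m × 3210/360 = 10300 m.

10300 m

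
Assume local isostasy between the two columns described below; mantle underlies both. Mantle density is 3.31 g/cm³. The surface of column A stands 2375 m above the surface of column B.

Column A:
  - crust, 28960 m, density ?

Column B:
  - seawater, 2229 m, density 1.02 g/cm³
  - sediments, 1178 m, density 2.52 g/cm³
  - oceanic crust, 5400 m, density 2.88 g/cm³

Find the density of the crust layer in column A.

Take the compensation level at the base of the deeper column (depth z_c below the surface of column A) and equate Σ ρ_i t_i down to z_c; mantle fills any gap and the z_c terms cancel.
Column A: 28960×ρ + (z_c − 28960)×3.31
Column B: 2375×0 + 2229×1.02 + 1178×2.52 + 5400×2.88 + (z_c − 2375 − 8807)×3.31
The z_c×3.31 term appears on both sides and cancels. Collect the known terms of each column as K = Σ(ρt)_known − 3.31 × (depth of known layers): K_A = 0 − 3.31×28960 = −95857.6; K_B = 20794.14 − 3.31×(2375 + 8807) = −16218.28.
Balance: K_A + 28960×ρ = K_B, so ρ = (K_B − K_A)/28960 = 79639.3/28960 = 2.75 g/cm³.

2.75 g/cm³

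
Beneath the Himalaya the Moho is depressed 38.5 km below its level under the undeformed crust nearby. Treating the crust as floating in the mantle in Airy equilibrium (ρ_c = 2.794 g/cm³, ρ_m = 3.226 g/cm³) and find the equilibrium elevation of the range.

5.95 km

Isostatic balance requires: ρ_c h = (ρ_m − ρ_c) r.
h = r (ρ_m − ρ_c) / ρ_c = 38.5 km × (3.226 − 2.794) / 2.794 = 5.95 km.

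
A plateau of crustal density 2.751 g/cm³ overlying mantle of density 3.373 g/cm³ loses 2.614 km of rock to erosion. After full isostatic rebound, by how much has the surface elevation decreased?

Rebound u = e ρ_c/ρ_m = 2.614 km × 2.751/3.373 = 2.132 km.
Net surface drop = e − u = 2.614 km − 2.132 km = e (ρ_m − ρ_c)/ρ_m = 0.482 km.

0.482 km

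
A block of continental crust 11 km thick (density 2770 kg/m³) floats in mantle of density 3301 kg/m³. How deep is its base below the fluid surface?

9.23 km

Draft d = t ρ_obj/ρ_fluid = 11 km × 2770/3301 = 9.23 km.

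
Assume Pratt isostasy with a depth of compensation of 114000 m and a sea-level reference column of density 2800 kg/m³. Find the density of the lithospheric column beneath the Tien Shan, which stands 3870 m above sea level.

Pratt balance: ρ_ref D = ρ (D + h).
ρ = ρ_ref D/(D + h) = 2800 × 114000 m/(114000 m + 3870 m) = 2710 kg/m³.

2710 kg/m³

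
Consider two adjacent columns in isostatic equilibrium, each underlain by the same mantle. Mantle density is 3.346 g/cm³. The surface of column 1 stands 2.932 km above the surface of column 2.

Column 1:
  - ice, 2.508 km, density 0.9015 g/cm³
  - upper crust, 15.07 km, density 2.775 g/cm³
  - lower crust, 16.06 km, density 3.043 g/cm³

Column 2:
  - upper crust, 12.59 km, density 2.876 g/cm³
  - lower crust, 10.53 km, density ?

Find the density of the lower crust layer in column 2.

2.98 g/cm³

Take the compensation level at the base of the deeper column (depth z_c below the surface of column 1) and equate Σ ρ_i t_i down to z_c; mantle fills any gap and the z_c terms cancel.
Column 1: 2.508×0.9015 + 15.07×2.775 + 16.06×3.043 + (z_c − 33.638)×3.346
Column 2: 2.932×0 + 12.59×2.876 + 10.53×ρ + (z_c − 2.932 − 23.12)×3.346
The z_c×3.346 term appears on both sides and cancels. Collect the known terms of each column as K = Σ(ρt)_known − 3.346 × (depth of known layers): K_1 = 92.950792 − 3.346×33.638 = −19.601956; K_2 = 36.20884 − 3.346×(2.932 + 23.12) = −50.961152.
Balance: K_1 = K_2 + 10.53×ρ, so ρ = (K_1 − K_2)/10.53 = 31.3592/10.53 = 2.98 g/cm³.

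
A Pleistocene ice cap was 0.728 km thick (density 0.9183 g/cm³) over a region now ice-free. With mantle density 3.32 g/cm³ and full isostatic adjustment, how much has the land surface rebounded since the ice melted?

Removing the load lets mantle flow back in; uplift u satisfies ρ_ice t = ρ_m u.
u = t ρ_ice/ρ_m = 0.728 km × 0.9183/3.32 = 0.201 km.

0.201 km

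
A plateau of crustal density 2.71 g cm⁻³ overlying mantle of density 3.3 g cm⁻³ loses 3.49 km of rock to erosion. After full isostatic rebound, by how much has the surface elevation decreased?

Rebound u = e ρ_c/ρ_m = 3.49 km × 2.71/3.3 = 2.866 km.
Net surface drop = e − u = 3.49 km − 2.866 km = e (ρ_m − ρ_c)/ρ_m = 0.624 km.

0.624 km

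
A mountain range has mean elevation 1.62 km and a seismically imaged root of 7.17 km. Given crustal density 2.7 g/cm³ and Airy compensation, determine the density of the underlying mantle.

Airy balance: ρ_c h = (ρ_m − ρ_c) r → ρ_m = ρ_c (1 + h/r).
ρ_m = 2.7 × (1 + 1.62 km/7.17 km) = 3.31 g/cm³.

3.31 g/cm³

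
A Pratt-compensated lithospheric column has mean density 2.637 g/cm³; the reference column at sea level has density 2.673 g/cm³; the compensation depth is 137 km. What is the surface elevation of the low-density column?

ρ_ref D = ρ (D + h) → h = D (ρ_ref − ρ)/ρ.
h = 137 km × (2.673 − 2.637)/2.637 = 1.87 km.

1.87 km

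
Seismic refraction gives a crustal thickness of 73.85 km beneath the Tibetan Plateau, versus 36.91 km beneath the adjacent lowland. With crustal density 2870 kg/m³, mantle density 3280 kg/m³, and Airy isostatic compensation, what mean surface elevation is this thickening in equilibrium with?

Excess crust Δ = 73.85 km − 36.91 km = 36.94 km, split between elevation h and root r with h + r = Δ.
Airy balance ρ_c h = (ρ_m − ρ_c) r gives r = h ρ_c/(ρ_m − ρ_c), so h (1 + ρ_c/(ρ_m − ρ_c)) = Δ, i.e. h = Δ (ρ_m − ρ_c)/ρ_m.
h = 36.94 km × 410/3280 = 4.62 km.

4.62 km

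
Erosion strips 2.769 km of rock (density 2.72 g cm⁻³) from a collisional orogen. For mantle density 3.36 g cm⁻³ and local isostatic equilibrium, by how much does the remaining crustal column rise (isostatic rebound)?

2.24 km

Unloading: uplift u = e ρ_c/ρ_m = 2.769 km × 2.72/3.36 = 2.24 km.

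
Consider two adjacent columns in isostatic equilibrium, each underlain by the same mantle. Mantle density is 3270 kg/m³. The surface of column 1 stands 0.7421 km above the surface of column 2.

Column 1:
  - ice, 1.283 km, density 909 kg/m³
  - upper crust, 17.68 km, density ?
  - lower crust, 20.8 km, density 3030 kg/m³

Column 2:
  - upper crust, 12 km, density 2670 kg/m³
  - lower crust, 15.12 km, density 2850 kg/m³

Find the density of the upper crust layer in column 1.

2820 kg/m³

Take the compensation level at the base of the deeper column (depth z_c below the surface of column 1) and equate Σ ρ_i t_i down to z_c; mantle fills any gap and the z_c terms cancel.
Column 1: 1.283×909 + 17.68×ρ + 20.8×3030 + (z_c − 39.763)×3270
Column 2: 0.7421×0 + 12×2670 + 15.12×2850 + (z_c − 0.7421 − 27.12)×3270
The z_c×3270 term appears on both sides and cancels. Collect the known terms of each column as K = Σ(ρt)_known − 3270 × (depth of known layers): K_1 = 64190.247 − 3270×39.763 = −65834.763; K_2 = 75132 − 3270×(0.7421 + 27.12) = −15977.067.
Balance: K_1 + 17.68×ρ = K_2, so ρ = (K_2 − K_1)/17.68 = 49857.7/17.68 = 2820 kg/m³.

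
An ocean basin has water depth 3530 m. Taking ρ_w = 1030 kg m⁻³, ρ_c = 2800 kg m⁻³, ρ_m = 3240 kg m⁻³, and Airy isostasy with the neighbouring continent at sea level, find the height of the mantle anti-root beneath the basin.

14200 m

Isostatic balance requires: replacing crust with seawater at the top is compensated by replacing crust with mantle at the base: d (ρ_c − ρ_w) = a (ρ_m − ρ_c).
a = d (ρ_c − ρ_w)/(ρ_m − ρ_c) = 3530 m × 1770/440 = 14200 m.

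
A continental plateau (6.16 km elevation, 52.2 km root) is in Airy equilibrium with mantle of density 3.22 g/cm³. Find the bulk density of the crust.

2.88 g/cm³

ρ_c h = (ρ_m − ρ_c) r → ρ_c (h + r) = ρ_m r → ρ_c = ρ_m r / (h + r).
ρ_c = 3.22 × 52.2 km / (6.16 km + 52.2 km) = 2.88 g/cm³.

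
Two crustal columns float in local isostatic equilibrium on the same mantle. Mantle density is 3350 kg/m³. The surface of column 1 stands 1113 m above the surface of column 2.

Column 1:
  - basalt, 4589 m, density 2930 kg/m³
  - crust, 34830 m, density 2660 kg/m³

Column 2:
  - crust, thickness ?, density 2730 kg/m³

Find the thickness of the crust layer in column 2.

35900 m

Take the compensation level at the base of the deeper column (depth z_c below the surface of column 1) and equate Σ ρ_i t_i down to z_c; mantle fills any gap and the z_c terms cancel.
Column 1: 4589×2930 + 34830×2660 + (z_c − 39419)×3350
Column 2: 1113×0 + x×2730 + (z_c − 1113 − 0 − x)×3350
The z_c×3350 term appears on both sides and cancels. Collect the known terms of each column as K = Σ(ρt)_known − 3350 × (depth of known layers): K_1 = 106093570 − 3350×39419 = −25960080; K_2 = 0 − 3350×(1113 + 0) = −3728550.
Balance: K_1 = K_2 − x×(3350 − 2730), so x = (K_2 − K_1)/(3350 − 2730) = 22231500/620 = 35900 m.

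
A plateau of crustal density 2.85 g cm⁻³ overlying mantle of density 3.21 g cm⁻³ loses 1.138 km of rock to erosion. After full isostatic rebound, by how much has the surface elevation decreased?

Rebound u = e ρ_c/ρ_m = 1.138 km × 2.85/3.21 = 1.01 km.
Net surface drop = e − u = 1.138 km − 1.01 km = e (ρ_m − ρ_c)/ρ_m = 0.128 km.

0.128 km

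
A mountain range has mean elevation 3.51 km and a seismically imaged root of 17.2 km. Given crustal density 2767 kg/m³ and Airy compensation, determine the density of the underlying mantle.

3330 kg/m³

Airy balance: ρ_c h = (ρ_m − ρ_c) r → ρ_m = ρ_c (1 + h/r).
ρ_m = 2767 × (1 + 3.51 km/17.2 km) = 3330 kg/m³.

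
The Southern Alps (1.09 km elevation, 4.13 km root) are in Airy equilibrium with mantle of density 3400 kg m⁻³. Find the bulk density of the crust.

2690 kg m⁻³

ρ_c h = (ρ_m − ρ_c) r → ρ_c (h + r) = ρ_m r → ρ_c = ρ_m r / (h + r).
ρ_c = 3400 × 4.13 km / (1.09 km + 4.13 km) = 2690 kg m⁻³.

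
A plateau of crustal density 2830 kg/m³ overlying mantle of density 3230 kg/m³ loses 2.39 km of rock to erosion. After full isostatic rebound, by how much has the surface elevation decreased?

0.296 km

Rebound u = e ρ_c/ρ_m = 2.39 km × 2830/3230 = 2.094 km.
Net surface drop = e − u = 2.39 km − 2.094 km = e (ρ_m − ρ_c)/ρ_m = 0.296 km.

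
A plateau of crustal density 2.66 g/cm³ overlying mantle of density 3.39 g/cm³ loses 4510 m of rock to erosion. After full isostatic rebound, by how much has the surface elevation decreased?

Rebound u = e ρ_c/ρ_m = 4510 m × 2.66/3.39 = 3539 m.
Net surface drop = e − u = 4510 m − 3539 m = e (ρ_m − ρ_c)/ρ_m = 971 m.

971 m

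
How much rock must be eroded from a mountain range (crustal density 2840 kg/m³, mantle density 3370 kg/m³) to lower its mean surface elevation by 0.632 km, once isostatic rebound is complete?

4.02 km

Net drop Δ = e − u = e − e ρ_c/ρ_m = e (ρ_m − ρ_c)/ρ_m.
e = Δ ρ_m/(ρ_m − ρ_c) = 0.632 km × 3370/530 = 4.02 km.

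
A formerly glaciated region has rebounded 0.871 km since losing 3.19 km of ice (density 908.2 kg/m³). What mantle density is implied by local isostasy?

ρ_m = ρ_ice t / u = 908.2 × 3.19 km/0.871 km = 3330 kg/m³.

3330 kg/m³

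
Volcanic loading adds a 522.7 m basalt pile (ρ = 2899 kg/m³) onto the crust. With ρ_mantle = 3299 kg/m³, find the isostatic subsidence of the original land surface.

Subaerial loading: s = t ρ_load / ρ_m.
s = 522.7 m × 2899/3299 = 459 m.

459 m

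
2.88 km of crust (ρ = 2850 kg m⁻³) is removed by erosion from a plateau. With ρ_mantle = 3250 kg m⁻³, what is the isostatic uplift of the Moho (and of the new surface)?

2.53 km

Unloading: uplift u = e ρ_c/ρ_m = 2.88 km × 2850/3250 = 2.53 km.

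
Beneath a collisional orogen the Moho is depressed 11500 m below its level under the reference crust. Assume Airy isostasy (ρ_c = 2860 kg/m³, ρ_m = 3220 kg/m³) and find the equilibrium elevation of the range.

Isostatic balance requires: ρ_c h = (ρ_m − ρ_c) r.
h = r (ρ_m − ρ_c) / ρ_c = 11500 m × (3220 − 2860) / 2860 = 1450 m.

1450 m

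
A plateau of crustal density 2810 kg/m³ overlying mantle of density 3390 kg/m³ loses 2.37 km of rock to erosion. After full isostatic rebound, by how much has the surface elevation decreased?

Rebound u = e ρ_c/ρ_m = 2.37 km × 2810/3390 = 1.965 km.
Net surface drop = e − u = 2.37 km − 1.965 km = e (ρ_m − ρ_c)/ρ_m = 0.405 km.

0.405 km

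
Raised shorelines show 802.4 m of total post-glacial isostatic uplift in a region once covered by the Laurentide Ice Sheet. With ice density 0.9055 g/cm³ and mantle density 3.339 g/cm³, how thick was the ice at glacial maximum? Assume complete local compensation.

2960 m

u = t ρ_ice/ρ_m → t = u ρ_m/ρ_ice = 802.4 m × 3.339/0.9055 = 2960 m.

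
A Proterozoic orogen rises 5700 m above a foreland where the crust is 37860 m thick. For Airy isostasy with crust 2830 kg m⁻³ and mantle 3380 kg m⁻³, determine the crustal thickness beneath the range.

72900 m

Root depth r = h ρ_c / (ρ_m − ρ_c) = 5700 m × 2830 / 550 = 29330 m.
Total thickness = T + h + r = 37860 m + 5700 m + 29330 m = 72900 m.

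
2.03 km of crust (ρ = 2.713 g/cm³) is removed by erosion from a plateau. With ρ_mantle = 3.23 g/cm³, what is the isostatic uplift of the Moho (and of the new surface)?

1.71 km

Unloading: uplift u = e ρ_c/ρ_m = 2.03 km × 2.713/3.23 = 1.71 km.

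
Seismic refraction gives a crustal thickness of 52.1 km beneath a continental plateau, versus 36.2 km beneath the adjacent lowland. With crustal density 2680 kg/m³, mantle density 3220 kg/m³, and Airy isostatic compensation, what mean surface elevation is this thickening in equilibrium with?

2.67 km

Excess crust Δ = 52.1 km − 36.2 km = 15.9 km, split between elevation h and root r with h + r = Δ.
Airy balance ρ_c h = (ρ_m − ρ_c) r gives r = h ρ_c/(ρ_m − ρ_c), so h (1 + ρ_c/(ρ_m − ρ_c)) = Δ, i.e. h = Δ (ρ_m − ρ_c)/ρ_m.
h = 15.9 km × 540/3220 = 2.67 km.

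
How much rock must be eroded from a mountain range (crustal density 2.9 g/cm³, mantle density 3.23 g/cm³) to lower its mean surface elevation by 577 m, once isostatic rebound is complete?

5650 m

Net drop Δ = e − u = e − e ρ_c/ρ_m = e (ρ_m − ρ_c)/ρ_m.
e = Δ ρ_m/(ρ_m − ρ_c) = 577 m × 3.23/0.33 = 5650 m.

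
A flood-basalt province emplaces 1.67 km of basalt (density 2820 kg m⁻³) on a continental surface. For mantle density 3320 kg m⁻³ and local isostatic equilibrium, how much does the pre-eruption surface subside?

Subaerial loading: s = t ρ_load / ρ_m.
s = 1.67 km × 2820/3320 = 1.42 km.

1.42 km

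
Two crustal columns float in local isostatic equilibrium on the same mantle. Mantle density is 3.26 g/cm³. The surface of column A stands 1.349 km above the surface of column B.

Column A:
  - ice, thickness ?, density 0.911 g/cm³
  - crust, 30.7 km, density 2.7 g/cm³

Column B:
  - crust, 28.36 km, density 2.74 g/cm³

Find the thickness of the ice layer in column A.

Take the compensation level at the base of the deeper column (depth z_c below the surface of column A) and equate Σ ρ_i t_i down to z_c; mantle fills any gap and the z_c terms cancel.
Column A: x×0.911 + 30.7×2.7 + (z_c − 30.7 − x)×3.26
Column B: 1.349×0 + 28.36×2.74 + (z_c − 1.349 − 28.36)×3.26
The z_c×3.26 term appears on both sides and cancels. Collect the known terms of each column as K = Σ(ρt)_known − 3.26 × (depth of known layers): K_A = 82.89 − 3.26×30.7 = −17.192; K_B = 77.7064 − 3.26×(1.349 + 28.36) = −19.14494.
Balance: K_A − x×(3.26 − 0.911) = K_B, so x = (K_A − K_B)/(3.26 − 0.911) = 1.95294/2.349 = 0.831 km.

0.831 km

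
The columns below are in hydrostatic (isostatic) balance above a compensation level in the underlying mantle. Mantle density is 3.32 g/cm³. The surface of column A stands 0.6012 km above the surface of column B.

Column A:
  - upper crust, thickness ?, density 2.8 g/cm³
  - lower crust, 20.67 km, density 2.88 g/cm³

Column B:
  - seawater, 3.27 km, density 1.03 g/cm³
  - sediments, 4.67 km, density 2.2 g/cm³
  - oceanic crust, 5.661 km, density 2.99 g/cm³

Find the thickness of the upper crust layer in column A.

Take the compensation level at the base of the deeper column (depth z_c below the surface of column A) and equate Σ ρ_i t_i down to z_c; mantle fills any gap and the z_c terms cancel.
Column A: x×2.8 + 20.67×2.88 + (z_c − 20.67 − x)×3.32
Column B: 0.6012×0 + 3.27×1.03 + 4.67×2.2 + 5.661×2.99 + (z_c − 0.6012 − 13.601)×3.32
The z_c×3.32 term appears on both sides and cancels. Collect the known terms of each column as K = Σ(ρt)_known − 3.32 × (depth of known layers): K_A = 59.5296 − 3.32×20.67 = −9.0948; K_B = 30.56849 − 3.32×(0.6012 + 13.601) = −16.582814.
Balance: K_A − x×(3.32 − 2.8) = K_B, so x = (K_A − K_B)/(3.32 − 2.8) = 7.48801/0.52 = 14.4 km.

14.4 km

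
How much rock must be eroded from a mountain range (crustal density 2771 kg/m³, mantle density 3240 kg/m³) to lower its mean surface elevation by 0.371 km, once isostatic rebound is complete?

2.56 km

Net drop Δ = e − u = e − e ρ_c/ρ_m = e (ρ_m − ρ_c)/ρ_m.
e = Δ ρ_m/(ρ_m − ρ_c) = 0.371 km × 3240/469 = 2.56 km.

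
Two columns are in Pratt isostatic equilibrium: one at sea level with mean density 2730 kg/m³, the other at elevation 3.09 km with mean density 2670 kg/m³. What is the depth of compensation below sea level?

138 km

ρ_ref D = ρ (D + h) → D (ρ_ref − ρ) = ρ h.
D = ρ h/(ρ_ref − ρ) = 2670 × 3.09 km/(2730 − 2670) = 138 km.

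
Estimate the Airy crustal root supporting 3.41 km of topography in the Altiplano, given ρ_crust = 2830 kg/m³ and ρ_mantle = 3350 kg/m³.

18.6 km

In Airy isostatic equilibrium: the weight of the topography is balanced by the buoyancy of the root, ρ_c h = (ρ_m − ρ_c) r.
r = h · ρ_c / (ρ_m − ρ_c) = 3.41 km × 2830 / (3350 − 2830) = 18.6 km.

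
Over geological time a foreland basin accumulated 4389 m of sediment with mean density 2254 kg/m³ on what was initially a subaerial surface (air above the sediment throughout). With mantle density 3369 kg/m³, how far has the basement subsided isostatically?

Subaerial load: s = t ρ_sed / ρ_m = 4389 m × 2254/3369 = 2940 m.

2940 m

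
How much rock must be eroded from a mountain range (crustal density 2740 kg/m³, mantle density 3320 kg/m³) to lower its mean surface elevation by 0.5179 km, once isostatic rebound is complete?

2.96 km

Net drop Δ = e − u = e − e ρ_c/ρ_m = e (ρ_m − ρ_c)/ρ_m.
e = Δ ρ_m/(ρ_m − ρ_c) = 0.5179 km × 3320/580 = 2.96 km.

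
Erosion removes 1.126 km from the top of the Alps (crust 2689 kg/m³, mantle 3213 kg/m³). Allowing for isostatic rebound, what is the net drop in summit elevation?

0.184 km

Rebound u = e ρ_c/ρ_m = 1.126 km × 2689/3213 = 0.9424 km.
Net surface drop = e − u = 1.126 km − 0.9424 km = e (ρ_m − ρ_c)/ρ_m = 0.184 km.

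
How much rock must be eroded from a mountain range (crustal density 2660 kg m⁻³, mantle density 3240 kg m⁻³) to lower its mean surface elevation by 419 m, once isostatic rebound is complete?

Net drop Δ = e − u = e − e ρ_c/ρ_m = e (ρ_m − ρ_c)/ρ_m.
e = Δ ρ_m/(ρ_m − ρ_c) = 419 m × 3240/580 = 2340 m.

2340 m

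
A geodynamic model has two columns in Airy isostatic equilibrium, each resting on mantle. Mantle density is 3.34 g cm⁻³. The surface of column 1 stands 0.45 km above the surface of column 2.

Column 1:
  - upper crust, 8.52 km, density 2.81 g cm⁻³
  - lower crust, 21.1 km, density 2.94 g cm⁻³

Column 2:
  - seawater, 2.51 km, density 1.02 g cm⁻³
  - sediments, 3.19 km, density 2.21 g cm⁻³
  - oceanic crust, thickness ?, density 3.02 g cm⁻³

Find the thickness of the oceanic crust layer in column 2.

6.33 km

Take the compensation level at the base of the deeper column (depth z_c below the surface of column 1) and equate Σ ρ_i t_i down to z_c; mantle fills any gap and the z_c terms cancel.
Column 1: 8.52×2.81 + 21.1×2.94 + (z_c − 29.62)×3.34
Column 2: 0.45×0 + 2.51×1.02 + 3.19×2.21 + x×3.02 + (z_c − 0.45 − 5.7 − x)×3.34
The z_c×3.34 term appears on both sides and cancels. Collect the known terms of each column as K = Σ(ρt)_known − 3.34 × (depth of known layers): K_1 = 85.9752 − 3.34×29.62 = −12.9556; K_2 = 9.6101 − 3.34×(0.45 + 5.7) = −10.9309.
Balance: K_1 = K_2 − x×(3.34 − 3.02), so x = (K_2 − K_1)/(3.34 − 3.02) = 2.0247/0.32 = 6.33 km.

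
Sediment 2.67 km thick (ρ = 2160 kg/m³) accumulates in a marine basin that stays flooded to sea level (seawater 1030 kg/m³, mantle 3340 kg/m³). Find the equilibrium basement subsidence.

1.31 km

Submarine loading: the sediment displaces seawater, and the subsidence is in turn flooded, so s (ρ_m − ρ_w) = t (ρ_sed − ρ_w).
s = 2.67 km × (2160 − 1030) / (3340 − 1030) = 1.31 km.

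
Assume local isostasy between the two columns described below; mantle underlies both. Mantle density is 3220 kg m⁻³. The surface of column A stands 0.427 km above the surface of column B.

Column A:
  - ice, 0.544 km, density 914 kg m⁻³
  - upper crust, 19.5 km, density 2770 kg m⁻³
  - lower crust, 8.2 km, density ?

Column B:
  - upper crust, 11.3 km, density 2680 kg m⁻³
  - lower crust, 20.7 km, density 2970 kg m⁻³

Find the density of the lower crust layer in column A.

Take the compensation level at the base of the deeper column (depth z_c below the surface of column A) and equate Σ ρ_i t_i down to z_c; mantle fills any gap and the z_c terms cancel.
Column A: 0.544×914 + 19.5×2770 + 8.2×ρ + (z_c − 28.244)×3220
Column B: 0.427×0 + 11.3×2680 + 20.7×2970 + (z_c − 0.427 − 32)×3220
The z_c×3220 term appears on both sides and cancels. Collect the known terms of each column as K = Σ(ρt)_known − 3220 × (depth of known layers): K_A = 54512.216 − 3220×28.244 = −36433.464; K_B = 91763 − 3220×(0.427 + 32) = −12651.94.
Balance: K_A + 8.2×ρ = K_B, so ρ = (K_B − K_A)/8.2 = 23781.5/8.2 = 2900 kg m⁻³.

2900 kg m⁻³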